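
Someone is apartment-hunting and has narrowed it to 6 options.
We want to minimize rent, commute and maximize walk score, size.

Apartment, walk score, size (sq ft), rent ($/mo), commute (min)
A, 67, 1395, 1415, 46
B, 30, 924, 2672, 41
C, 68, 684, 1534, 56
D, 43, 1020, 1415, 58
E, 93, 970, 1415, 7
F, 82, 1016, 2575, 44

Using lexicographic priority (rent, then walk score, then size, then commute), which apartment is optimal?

E

First minimize rent: best is 1415, kept {A, D, E}.
Then maximize walk score: best is 93, kept {E}.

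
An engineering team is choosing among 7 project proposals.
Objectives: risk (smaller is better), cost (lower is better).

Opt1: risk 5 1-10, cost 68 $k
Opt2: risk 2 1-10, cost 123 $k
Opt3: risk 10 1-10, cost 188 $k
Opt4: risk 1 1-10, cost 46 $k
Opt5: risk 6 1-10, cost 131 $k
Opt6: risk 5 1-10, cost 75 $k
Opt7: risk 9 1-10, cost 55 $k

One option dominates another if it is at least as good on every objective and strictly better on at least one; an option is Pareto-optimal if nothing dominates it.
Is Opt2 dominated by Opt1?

Opt1 vs Opt2: Opt1 is worse on risk (5 vs 2), so it does not dominate Opt2.

No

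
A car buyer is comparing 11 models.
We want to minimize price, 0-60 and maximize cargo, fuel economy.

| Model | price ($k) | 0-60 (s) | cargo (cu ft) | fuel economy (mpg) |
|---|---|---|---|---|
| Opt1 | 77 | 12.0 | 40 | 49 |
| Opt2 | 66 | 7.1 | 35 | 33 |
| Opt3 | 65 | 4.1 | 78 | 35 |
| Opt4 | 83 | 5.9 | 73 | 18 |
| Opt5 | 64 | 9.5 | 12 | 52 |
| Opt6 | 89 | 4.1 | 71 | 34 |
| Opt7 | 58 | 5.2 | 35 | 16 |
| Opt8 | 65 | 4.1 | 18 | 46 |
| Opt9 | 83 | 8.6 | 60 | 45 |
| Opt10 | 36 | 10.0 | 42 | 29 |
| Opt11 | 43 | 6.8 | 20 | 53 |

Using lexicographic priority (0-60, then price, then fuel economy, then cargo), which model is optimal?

Opt8

First minimize 0-60: best is 4.1, kept {Opt3, Opt6, Opt8}.
Then minimize price: best is 65, kept {Opt3, Opt8}.
Then maximize fuel economy: best is 46, kept {Opt8}.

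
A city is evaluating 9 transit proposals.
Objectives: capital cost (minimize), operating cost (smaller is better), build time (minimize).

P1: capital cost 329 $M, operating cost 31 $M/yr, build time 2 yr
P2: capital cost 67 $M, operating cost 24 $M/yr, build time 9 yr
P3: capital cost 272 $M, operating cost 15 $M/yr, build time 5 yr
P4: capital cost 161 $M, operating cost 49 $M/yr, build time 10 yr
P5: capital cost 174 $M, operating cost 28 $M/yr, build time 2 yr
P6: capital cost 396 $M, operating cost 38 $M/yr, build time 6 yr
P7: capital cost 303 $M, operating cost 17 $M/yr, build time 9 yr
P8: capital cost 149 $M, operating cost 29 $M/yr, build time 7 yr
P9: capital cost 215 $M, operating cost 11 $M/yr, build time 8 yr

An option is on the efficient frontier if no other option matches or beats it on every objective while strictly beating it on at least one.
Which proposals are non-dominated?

P2, P3, P5, P8, P9

P1: dominated by P5 (capital cost 174≤329, operating cost 28≤31, build time 2≤2).
P2: not dominated (best capital cost).
P3: not dominated.
P4: dominated by P2 (capital cost 67≤161, operating cost 24≤49, build time 9≤10).
P5: not dominated.
P6: dominated by P1 (capital cost 329≤396, operating cost 31≤38, build time 2≤6).
P7: dominated by P3 (capital cost 272≤303, operating cost 15≤17, build time 5≤9).
P8: not dominated.
P9: not dominated (best operating cost).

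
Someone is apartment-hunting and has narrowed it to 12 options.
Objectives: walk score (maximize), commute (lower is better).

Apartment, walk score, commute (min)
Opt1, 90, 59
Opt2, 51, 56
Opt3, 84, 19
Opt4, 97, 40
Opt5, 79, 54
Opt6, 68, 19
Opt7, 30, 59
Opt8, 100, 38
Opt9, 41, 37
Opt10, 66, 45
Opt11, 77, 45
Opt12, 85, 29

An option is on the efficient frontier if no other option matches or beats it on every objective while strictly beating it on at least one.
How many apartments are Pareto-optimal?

Opt1: dominated by Opt4 (walk score 97≥90, commute 40≤59).
Opt2: dominated by Opt3 (walk score 84≥51, commute 19≤56).
Opt3: not dominated.
Opt4: dominated by Opt8 (walk score 100≥97, commute 38≤40).
Opt5: dominated by Opt3 (walk score 84≥79, commute 19≤54).
Opt6: dominated by Opt3 (walk score 84≥68, commute 19≤19).
Opt7: dominated by Opt1 (walk score 90≥30, commute 59≤59).
Opt8: not dominated (best walk score).
Opt9: dominated by Opt3 (walk score 84≥41, commute 19≤37).
Opt10: dominated by Opt3 (walk score 84≥66, commute 19≤45).
Opt11: dominated by Opt3 (walk score 84≥77, commute 19≤45).
Opt12: not dominated.
Pareto-optimal: Opt3, Opt8, Opt12 → 3.

3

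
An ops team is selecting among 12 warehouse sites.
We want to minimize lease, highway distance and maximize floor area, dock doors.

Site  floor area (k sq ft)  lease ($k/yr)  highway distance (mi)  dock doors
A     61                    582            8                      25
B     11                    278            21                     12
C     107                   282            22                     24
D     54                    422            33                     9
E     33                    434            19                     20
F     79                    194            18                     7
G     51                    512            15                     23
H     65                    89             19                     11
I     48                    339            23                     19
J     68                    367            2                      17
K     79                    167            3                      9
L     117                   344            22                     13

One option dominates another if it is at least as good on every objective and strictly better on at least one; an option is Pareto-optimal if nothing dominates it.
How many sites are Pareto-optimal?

9

A: not dominated (best dock doors).
B: not dominated.
C: not dominated.
D: dominated by C (floor area 107≥54, lease 282≤422, highway distance 22≤33, dock doors 24≥9).
E: not dominated.
F: dominated by K (floor area 79≥79, lease 167≤194, highway distance 3≤18, dock doors 9≥7).
G: not dominated.
H: not dominated (best lease).
I: dominated by C (floor area 107≥48, lease 282≤339, highway distance 22≤23, dock doors 24≥19).
J: not dominated (best highway distance).
K: not dominated.
L: not dominated (best floor area).
Pareto-optimal: A, B, C, E, G, H, J, K, L → 9.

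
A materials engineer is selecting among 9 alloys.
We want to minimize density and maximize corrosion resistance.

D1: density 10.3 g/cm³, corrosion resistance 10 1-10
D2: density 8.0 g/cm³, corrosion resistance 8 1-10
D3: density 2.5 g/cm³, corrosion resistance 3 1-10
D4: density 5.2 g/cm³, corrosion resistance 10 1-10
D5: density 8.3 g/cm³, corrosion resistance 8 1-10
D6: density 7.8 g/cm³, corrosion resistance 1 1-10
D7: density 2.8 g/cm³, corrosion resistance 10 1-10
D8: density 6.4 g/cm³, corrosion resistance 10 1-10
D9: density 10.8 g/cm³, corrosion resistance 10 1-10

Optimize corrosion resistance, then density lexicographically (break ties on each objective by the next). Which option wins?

D7

First maximize corrosion resistance: best is 10, kept {D1, D4, D7, D8, D9}.
Then minimize density: best is 2.8, kept {D7}.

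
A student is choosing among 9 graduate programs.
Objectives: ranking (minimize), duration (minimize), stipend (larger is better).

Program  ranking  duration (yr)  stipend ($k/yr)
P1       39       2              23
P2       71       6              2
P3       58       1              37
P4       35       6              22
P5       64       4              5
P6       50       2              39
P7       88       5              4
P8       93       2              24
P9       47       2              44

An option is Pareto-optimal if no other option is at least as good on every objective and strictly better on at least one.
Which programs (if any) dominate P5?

P1, P3, P6, P9

P1: ranking 39≤64, duration 2≤4, stipend 23≥5 — dominates P5.
P3: ranking 58≤64, duration 1≤4, stipend 37≥5 — dominates P5.
P6: ranking 50≤64, duration 2≤4, stipend 39≥5 — dominates P5.
P9: ranking 47≤64, duration 2≤4, stipend 44≥5 — dominates P5.
Others (P2, P4, P7, P8) are each worse than P5 on at least one objective.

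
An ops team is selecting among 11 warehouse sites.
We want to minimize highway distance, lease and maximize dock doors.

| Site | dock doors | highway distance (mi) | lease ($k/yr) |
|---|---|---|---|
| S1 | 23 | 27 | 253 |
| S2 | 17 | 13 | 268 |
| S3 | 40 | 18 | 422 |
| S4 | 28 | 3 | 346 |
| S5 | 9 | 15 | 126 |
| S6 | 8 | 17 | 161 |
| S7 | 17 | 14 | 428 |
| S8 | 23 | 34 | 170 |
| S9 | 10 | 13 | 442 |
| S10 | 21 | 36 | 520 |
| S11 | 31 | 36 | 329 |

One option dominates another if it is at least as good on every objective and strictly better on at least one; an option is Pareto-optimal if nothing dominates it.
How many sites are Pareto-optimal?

S1: not dominated.
S2: not dominated.
S3: not dominated (best dock doors).
S4: not dominated (best highway distance).
S5: not dominated (best lease).
S6: dominated by S5 (dock doors 9≥8, highway distance 15≤17, lease 126≤161).
S7: dominated by S2 (dock doors 17≥17, highway distance 13≤14, lease 268≤428).
S8: not dominated.
S9: dominated by S2 (dock doors 17≥10, highway distance 13≤13, lease 268≤442).
S10: dominated by S1 (dock doors 23≥21, highway distance 27≤36, lease 253≤520).
S11: not dominated.
Pareto-optimal: S1, S2, S3, S4, S5, S8, S11 → 7.

7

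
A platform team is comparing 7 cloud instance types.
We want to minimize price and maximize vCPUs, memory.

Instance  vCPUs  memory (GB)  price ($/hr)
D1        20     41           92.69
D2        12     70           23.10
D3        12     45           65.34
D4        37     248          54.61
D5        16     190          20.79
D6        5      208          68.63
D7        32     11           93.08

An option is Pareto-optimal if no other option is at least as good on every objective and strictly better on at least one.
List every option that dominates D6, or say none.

D4

D4: vCPUs 37≥5, memory 248≥208, price 54.61≤68.63 — dominates D6.
Others (D1, D2, D3, D5, D7) are each worse than D6 on at least one objective.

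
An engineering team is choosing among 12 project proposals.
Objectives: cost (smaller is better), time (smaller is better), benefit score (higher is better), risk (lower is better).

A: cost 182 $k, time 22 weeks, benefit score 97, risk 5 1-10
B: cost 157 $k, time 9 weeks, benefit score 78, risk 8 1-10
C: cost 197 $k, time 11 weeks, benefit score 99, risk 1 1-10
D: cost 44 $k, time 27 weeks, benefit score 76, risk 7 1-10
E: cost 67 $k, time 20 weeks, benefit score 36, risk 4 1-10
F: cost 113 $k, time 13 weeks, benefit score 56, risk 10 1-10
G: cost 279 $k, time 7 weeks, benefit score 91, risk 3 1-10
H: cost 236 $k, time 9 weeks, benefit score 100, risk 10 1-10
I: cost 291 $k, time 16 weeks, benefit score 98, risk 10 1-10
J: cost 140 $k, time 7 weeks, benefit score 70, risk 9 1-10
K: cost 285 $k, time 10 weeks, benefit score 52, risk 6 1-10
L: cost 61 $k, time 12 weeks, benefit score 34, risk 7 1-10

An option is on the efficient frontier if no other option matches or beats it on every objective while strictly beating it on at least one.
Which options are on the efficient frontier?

A: not dominated.
B: not dominated.
C: not dominated (best risk).
D: not dominated (best cost).
E: not dominated.
F: not dominated.
G: not dominated.
H: not dominated (best benefit score).
I: dominated by C (cost 197≤291, time 11≤16, benefit score 99≥98, risk 1≤10).
J: not dominated.
K: dominated by G (cost 279≤285, time 7≤10, benefit score 91≥52, risk 3≤6).
L: not dominated.

A, B, C, D, E, F, G, H, J, L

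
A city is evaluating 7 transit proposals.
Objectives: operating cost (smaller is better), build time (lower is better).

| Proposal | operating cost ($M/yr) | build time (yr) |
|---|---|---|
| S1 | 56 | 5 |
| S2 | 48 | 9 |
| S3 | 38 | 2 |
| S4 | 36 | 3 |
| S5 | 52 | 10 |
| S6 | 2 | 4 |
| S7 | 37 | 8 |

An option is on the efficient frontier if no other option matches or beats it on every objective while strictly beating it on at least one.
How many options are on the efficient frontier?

3

S1: dominated by S3 (operating cost 38≤56, build time 2≤5).
S2: dominated by S3 (operating cost 38≤48, build time 2≤9).
S3: not dominated (best build time).
S4: not dominated.
S5: dominated by S2 (operating cost 48≤52, build time 9≤10).
S6: not dominated (best operating cost).
S7: dominated by S4 (operating cost 36≤37, build time 3≤8).
Pareto-optimal: S3, S4, S6 → 3.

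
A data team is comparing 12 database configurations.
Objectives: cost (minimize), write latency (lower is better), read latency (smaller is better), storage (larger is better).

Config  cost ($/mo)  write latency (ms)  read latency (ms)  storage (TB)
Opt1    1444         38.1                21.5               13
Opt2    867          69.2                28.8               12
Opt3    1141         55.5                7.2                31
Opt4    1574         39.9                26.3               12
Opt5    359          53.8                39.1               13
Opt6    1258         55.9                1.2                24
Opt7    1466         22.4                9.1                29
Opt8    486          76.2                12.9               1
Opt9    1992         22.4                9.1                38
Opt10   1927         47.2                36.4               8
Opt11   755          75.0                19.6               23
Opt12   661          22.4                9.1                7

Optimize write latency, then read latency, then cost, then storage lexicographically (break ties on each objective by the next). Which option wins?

First minimize write latency: best is 22.4, kept {Opt7, Opt9, Opt12}.
Then minimize read latency: best is 9.1, kept {Opt7, Opt9, Opt12}.
Then minimize cost: best is 661, kept {Opt12}.

Opt12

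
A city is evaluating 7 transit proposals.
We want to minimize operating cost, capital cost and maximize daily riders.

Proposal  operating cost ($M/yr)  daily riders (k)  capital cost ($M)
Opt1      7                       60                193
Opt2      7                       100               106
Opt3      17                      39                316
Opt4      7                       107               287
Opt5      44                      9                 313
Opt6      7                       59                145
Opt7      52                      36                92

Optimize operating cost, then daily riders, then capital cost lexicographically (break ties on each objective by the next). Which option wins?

First minimize operating cost: best is 7, kept {Opt1, Opt2, Opt4, Opt6}.
Then maximize daily riders: best is 107, kept {Opt4}.

Opt4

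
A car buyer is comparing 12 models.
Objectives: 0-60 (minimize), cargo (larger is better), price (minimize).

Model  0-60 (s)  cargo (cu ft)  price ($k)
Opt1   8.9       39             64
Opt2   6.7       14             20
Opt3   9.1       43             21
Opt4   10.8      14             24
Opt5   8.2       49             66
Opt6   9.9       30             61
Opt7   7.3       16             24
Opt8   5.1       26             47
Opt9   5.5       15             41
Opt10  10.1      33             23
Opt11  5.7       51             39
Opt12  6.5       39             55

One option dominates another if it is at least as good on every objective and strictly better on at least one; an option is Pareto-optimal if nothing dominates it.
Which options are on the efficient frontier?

Opt1: dominated by Opt11 (0-60 5.7≤8.9, cargo 51≥39, price 39≤64).
Opt2: not dominated (best price).
Opt3: not dominated.
Opt4: dominated by Opt2 (0-60 6.7≤10.8, cargo 14≥14, price 20≤24).
Opt5: dominated by Opt11 (0-60 5.7≤8.2, cargo 51≥49, price 39≤66).
Opt6: dominated by Opt3 (0-60 9.1≤9.9, cargo 43≥30, price 21≤61).
Opt7: not dominated.
Opt8: not dominated (best 0-60).
Opt9: not dominated.
Opt10: dominated by Opt3 (0-60 9.1≤10.1, cargo 43≥33, price 21≤23).
Opt11: not dominated (best cargo).
Opt12: dominated by Opt11 (0-60 5.7≤6.5, cargo 51≥39, price 39≤55).

Opt2, Opt3, Opt7, Opt8, Opt9, Opt11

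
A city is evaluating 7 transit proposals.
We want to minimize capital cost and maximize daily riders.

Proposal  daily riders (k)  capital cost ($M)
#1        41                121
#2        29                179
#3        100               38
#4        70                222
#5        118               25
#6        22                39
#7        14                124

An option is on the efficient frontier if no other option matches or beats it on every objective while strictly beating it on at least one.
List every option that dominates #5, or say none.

#1: worse on daily riders (41 vs 118).
#2: worse on daily riders (29 vs 118).
#3: worse on daily riders (100 vs 118).
#4: worse on daily riders (70 vs 118).
#6: worse on daily riders (22 vs 118).
#7: worse on daily riders (14 vs 118).
No option dominates #5.

none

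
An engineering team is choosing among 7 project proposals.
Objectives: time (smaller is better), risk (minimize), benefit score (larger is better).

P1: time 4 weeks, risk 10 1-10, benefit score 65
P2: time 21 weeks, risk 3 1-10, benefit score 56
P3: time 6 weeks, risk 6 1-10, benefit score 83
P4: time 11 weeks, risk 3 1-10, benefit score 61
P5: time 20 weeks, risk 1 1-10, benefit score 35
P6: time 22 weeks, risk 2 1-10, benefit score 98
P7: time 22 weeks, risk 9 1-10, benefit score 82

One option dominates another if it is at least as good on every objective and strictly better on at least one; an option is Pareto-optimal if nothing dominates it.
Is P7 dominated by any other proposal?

Yes

P3 vs P7: time 6≤22, risk 6≤9, benefit score 83≥82 — P3 is at least as good on every objective and strictly better on at least one, so P3 dominates P7.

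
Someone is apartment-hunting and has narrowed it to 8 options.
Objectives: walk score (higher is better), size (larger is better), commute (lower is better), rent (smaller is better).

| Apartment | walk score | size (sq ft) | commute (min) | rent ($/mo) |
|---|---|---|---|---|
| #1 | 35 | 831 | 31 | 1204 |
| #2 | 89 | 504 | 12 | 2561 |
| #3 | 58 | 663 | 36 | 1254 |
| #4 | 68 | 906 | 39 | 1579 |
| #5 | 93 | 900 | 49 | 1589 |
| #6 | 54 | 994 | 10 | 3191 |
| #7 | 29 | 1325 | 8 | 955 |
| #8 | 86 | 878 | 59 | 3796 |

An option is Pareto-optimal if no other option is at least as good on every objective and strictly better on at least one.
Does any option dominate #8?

#5 vs #8: walk score 93≥86, size 900≥878, commute 49≤59, rent 1589≤3796 — #5 is at least as good on every objective and strictly better on at least one, so #5 dominates #8.

Yes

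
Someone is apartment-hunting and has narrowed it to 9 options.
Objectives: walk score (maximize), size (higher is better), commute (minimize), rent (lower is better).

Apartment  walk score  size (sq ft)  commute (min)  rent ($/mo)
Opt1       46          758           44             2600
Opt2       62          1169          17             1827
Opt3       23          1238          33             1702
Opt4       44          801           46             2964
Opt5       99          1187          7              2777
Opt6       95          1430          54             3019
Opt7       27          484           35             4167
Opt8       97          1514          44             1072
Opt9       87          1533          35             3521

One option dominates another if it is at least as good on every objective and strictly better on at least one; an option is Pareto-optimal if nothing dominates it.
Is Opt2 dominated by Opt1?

Opt1 vs Opt2: Opt1 is worse on walk score (46 vs 62), so it does not dominate Opt2.

No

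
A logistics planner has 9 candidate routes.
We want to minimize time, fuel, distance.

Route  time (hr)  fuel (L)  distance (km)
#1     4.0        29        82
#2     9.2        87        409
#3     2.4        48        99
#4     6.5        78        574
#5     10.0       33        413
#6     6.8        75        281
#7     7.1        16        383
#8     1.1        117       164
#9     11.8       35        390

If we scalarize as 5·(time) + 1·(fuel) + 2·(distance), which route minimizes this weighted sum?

#1: 5·4.0 + 1·29 + 2·82 = 213.0
#2: 5·9.2 + 1·87 + 2·409 = 951.0
#3: 5·2.4 + 1·48 + 2·99 = 258.0
#4: 5·6.5 + 1·78 + 2·574 = 1258.5
#5: 5·10.0 + 1·33 + 2·413 = 909.0
#6: 5·6.8 + 1·75 + 2·281 = 671.0
#7: 5·7.1 + 1·16 + 2·383 = 817.5
#8: 5·1.1 + 1·117 + 2·164 = 450.5
#9: 5·11.8 + 1·35 + 2·390 = 874.0
Lowest: #1 at 213.0.

#1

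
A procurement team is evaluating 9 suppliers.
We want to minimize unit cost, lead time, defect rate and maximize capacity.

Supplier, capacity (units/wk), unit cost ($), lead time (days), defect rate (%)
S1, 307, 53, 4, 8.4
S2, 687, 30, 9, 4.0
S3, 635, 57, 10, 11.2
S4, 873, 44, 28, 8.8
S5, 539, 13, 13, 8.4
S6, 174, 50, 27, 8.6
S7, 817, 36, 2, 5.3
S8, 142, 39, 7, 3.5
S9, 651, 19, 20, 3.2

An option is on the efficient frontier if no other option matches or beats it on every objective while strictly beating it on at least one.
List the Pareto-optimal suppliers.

S2, S4, S5, S7, S8, S9

S1: dominated by S7 (capacity 817≥307, unit cost 36≤53, lead time 2≤4, defect rate 5.3≤8.4).
S2: not dominated.
S3: dominated by S2 (capacity 687≥635, unit cost 30≤57, lead time 9≤10, defect rate 4.0≤11.2).
S4: not dominated (best capacity).
S5: not dominated (best unit cost).
S6: dominated by S2 (capacity 687≥174, unit cost 30≤50, lead time 9≤27, defect rate 4.0≤8.6).
S7: not dominated (best lead time).
S8: not dominated.
S9: not dominated (best defect rate).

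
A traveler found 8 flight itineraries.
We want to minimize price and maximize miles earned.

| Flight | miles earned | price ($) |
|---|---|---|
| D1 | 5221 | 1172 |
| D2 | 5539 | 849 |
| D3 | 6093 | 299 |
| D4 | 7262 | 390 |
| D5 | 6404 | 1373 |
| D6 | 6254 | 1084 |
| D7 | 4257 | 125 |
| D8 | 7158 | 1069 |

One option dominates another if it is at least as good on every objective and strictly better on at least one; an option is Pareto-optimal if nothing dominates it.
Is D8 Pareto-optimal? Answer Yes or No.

No

D4 vs D8: miles earned 7262≥7158, price 390≤1069 — D4 is at least as good on every objective and strictly better on at least one, so D4 dominates D8.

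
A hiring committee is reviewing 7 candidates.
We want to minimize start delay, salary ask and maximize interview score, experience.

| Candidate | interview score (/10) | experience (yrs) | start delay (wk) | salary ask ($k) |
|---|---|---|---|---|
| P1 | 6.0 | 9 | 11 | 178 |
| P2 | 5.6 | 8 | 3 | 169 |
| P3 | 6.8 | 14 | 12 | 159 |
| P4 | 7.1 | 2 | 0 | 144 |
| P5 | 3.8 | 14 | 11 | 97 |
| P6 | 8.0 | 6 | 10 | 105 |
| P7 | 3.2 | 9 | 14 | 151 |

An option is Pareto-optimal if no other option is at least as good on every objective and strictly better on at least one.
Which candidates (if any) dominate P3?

P1: worse on interview score (6.0 vs 6.8).
P2: worse on interview score (5.6 vs 6.8).
P4: worse on experience (2 vs 14).
P5: worse on interview score (3.8 vs 6.8).
P6: worse on experience (6 vs 14).
P7: worse on interview score (3.2 vs 6.8).
No option dominates P3.

none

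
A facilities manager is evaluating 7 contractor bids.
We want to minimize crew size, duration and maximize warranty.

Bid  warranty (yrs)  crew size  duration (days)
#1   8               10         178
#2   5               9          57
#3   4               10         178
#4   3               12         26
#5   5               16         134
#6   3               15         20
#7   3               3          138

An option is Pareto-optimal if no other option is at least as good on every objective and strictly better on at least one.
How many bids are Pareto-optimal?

5

#1: not dominated (best warranty).
#2: not dominated.
#3: dominated by #1 (warranty 8≥4, crew size 10≤10, duration 178≤178).
#4: not dominated.
#5: dominated by #2 (warranty 5≥5, crew size 9≤16, duration 57≤134).
#6: not dominated (best duration).
#7: not dominated (best crew size).
Pareto-optimal: #1, #2, #4, #6, #7 → 5.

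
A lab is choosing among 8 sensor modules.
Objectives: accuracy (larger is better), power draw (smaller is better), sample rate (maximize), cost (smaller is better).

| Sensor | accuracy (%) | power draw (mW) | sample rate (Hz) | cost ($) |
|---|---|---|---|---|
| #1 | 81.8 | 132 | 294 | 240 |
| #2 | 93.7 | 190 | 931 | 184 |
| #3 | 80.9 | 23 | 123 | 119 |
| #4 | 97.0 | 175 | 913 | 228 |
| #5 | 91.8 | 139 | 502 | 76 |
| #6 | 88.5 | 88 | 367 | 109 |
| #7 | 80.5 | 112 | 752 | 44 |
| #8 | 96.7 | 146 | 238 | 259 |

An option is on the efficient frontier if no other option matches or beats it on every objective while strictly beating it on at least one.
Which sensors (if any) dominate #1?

#6: accuracy 88.5≥81.8, power draw 88≤132, sample rate 367≥294, cost 109≤240 — dominates #1.
Others (#2, #3, #4, #5, #7, #8) are each worse than #1 on at least one objective.

#6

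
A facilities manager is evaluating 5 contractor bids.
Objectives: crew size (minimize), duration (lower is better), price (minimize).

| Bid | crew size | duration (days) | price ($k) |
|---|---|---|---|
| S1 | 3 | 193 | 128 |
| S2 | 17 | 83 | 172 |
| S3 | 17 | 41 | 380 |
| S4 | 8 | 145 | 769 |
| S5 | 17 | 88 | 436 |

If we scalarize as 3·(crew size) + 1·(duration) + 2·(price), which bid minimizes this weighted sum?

S1

S1: 3·3 + 1·193 + 2·128 = 458
S2: 3·17 + 1·83 + 2·172 = 478
S3: 3·17 + 1·41 + 2·380 = 852
S4: 3·8 + 1·145 + 2·769 = 1707
S5: 3·17 + 1·88 + 2·436 = 1011
Lowest: S1 at 458.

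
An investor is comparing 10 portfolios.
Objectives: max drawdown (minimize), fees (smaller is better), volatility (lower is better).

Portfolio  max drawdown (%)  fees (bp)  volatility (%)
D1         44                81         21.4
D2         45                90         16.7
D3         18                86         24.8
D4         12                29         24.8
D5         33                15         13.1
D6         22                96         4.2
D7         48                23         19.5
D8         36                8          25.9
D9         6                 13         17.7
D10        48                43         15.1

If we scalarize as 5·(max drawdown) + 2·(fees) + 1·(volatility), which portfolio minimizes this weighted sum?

D9

D1: 5·44 + 2·81 + 1·21.4 = 403.4
D2: 5·45 + 2·90 + 1·16.7 = 421.7
D3: 5·18 + 2·86 + 1·24.8 = 286.8
D4: 5·12 + 2·29 + 1·24.8 = 142.8
D5: 5·33 + 2·15 + 1·13.1 = 208.1
D6: 5·22 + 2·96 + 1·4.2 = 306.2
D7: 5·48 + 2·23 + 1·19.5 = 305.5
D8: 5·36 + 2·8 + 1·25.9 = 221.9
D9: 5·6 + 2·13 + 1·17.7 = 73.7
D10: 5·48 + 2·43 + 1·15.1 = 341.1
Lowest: D9 at 73.7.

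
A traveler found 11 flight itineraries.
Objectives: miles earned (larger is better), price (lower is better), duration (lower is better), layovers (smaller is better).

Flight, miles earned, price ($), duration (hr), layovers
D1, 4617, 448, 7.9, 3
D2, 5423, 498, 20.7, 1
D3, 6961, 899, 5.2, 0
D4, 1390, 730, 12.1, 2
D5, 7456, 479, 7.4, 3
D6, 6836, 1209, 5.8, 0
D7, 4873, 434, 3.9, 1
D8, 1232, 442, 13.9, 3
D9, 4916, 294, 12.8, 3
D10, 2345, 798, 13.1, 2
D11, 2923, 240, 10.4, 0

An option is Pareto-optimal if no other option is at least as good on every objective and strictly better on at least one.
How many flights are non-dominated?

D1: dominated by D7 (miles earned 4873≥4617, price 434≤448, duration 3.9≤7.9, layovers 1≤3).
D2: not dominated.
D3: not dominated.
D4: dominated by D7 (miles earned 4873≥1390, price 434≤730, duration 3.9≤12.1, layovers 1≤2).
D5: not dominated (best miles earned).
D6: dominated by D3 (miles earned 6961≥6836, price 899≤1209, duration 5.2≤5.8, layovers 0≤0).
D7: not dominated (best duration).
D8: dominated by D7 (miles earned 4873≥1232, price 434≤442, duration 3.9≤13.9, layovers 1≤3).
D9: not dominated.
D10: dominated by D7 (miles earned 4873≥2345, price 434≤798, duration 3.9≤13.1, layovers 1≤2).
D11: not dominated (best price).
Pareto-optimal: D2, D3, D5, D7, D9, D11 → 6.

6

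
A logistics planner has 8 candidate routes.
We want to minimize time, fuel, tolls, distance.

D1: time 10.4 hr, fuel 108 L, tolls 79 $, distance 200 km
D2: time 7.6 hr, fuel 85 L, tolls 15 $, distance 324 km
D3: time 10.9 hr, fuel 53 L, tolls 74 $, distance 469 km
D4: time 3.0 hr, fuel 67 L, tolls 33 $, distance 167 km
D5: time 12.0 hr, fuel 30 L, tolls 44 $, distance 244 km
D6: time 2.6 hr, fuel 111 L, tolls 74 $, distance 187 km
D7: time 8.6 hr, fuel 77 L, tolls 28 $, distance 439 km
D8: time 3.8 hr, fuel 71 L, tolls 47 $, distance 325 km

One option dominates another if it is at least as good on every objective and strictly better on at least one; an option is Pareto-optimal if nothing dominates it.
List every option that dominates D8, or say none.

D4: time 3.0≤3.8, fuel 67≤71, tolls 33≤47, distance 167≤325 — dominates D8.
Others (D1, D2, D3, D5, D6, D7) are each worse than D8 on at least one objective.

D4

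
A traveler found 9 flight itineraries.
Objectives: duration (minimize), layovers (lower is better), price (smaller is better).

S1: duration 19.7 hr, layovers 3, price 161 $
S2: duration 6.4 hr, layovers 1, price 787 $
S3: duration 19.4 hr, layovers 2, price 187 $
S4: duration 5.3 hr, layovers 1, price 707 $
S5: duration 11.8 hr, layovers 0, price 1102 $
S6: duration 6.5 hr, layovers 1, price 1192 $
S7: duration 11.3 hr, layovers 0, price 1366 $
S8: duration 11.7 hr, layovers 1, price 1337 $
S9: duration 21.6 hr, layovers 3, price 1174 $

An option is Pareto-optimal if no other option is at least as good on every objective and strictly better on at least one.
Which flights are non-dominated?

S1: not dominated (best price).
S2: dominated by S4 (duration 5.3≤6.4, layovers 1≤1, price 707≤787).
S3: not dominated.
S4: not dominated (best duration).
S5: not dominated.
S6: dominated by S2 (duration 6.4≤6.5, layovers 1≤1, price 787≤1192).
S7: not dominated.
S8: dominated by S2 (duration 6.4≤11.7, layovers 1≤1, price 787≤1337).
S9: dominated by S1 (duration 19.7≤21.6, layovers 3≤3, price 161≤1174).

S1, S3, S4, S5, S7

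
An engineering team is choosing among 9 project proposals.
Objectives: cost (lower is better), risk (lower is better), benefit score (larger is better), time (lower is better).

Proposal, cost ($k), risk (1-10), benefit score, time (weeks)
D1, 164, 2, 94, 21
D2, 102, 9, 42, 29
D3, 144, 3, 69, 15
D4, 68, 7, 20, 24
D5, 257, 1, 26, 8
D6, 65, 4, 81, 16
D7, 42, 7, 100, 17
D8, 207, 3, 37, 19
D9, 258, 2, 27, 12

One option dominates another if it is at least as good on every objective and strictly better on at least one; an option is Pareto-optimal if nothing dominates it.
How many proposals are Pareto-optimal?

6

D1: not dominated.
D2: dominated by D6 (cost 65≤102, risk 4≤9, benefit score 81≥42, time 16≤29).
D3: not dominated.
D4: dominated by D6 (cost 65≤68, risk 4≤7, benefit score 81≥20, time 16≤24).
D5: not dominated (best risk).
D6: not dominated.
D7: not dominated (best cost).
D8: dominated by D3 (cost 144≤207, risk 3≤3, benefit score 69≥37, time 15≤19).
D9: not dominated.
Pareto-optimal: D1, D3, D5, D6, D7, D9 → 6.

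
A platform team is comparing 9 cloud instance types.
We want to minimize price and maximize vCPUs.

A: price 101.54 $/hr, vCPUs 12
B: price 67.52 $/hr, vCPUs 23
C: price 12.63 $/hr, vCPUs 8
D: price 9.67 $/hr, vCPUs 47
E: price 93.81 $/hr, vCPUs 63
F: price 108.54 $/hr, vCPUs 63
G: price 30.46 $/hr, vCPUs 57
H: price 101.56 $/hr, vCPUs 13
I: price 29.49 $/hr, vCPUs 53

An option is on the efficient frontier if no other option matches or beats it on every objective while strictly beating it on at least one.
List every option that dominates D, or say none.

A: worse on price (101.54 vs 9.67).
B: worse on price (67.52 vs 9.67).
C: worse on price (12.63 vs 9.67).
E: worse on price (93.81 vs 9.67).
F: worse on price (108.54 vs 9.67).
G: worse on price (30.46 vs 9.67).
H: worse on price (101.56 vs 9.67).
I: worse on price (29.49 vs 9.67).
No option dominates D.

none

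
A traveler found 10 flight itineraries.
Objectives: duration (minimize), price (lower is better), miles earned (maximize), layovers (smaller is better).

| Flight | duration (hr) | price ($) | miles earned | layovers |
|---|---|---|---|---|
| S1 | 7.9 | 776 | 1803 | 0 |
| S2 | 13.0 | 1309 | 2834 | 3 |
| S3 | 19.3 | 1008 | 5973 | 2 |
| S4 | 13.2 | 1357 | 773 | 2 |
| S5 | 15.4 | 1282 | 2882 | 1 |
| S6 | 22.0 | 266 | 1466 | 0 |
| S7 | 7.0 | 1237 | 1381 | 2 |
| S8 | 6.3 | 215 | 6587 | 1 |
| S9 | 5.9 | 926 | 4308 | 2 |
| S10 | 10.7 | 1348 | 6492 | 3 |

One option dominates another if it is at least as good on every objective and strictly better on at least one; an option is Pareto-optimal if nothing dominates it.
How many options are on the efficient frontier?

4

S1: not dominated.
S2: dominated by S8 (duration 6.3≤13.0, price 215≤1309, miles earned 6587≥2834, layovers 1≤3).
S3: dominated by S8 (duration 6.3≤19.3, price 215≤1008, miles earned 6587≥5973, layovers 1≤2).
S4: dominated by S1 (duration 7.9≤13.2, price 776≤1357, miles earned 1803≥773, layovers 0≤2).
S5: dominated by S8 (duration 6.3≤15.4, price 215≤1282, miles earned 6587≥2882, layovers 1≤1).
S6: not dominated.
S7: dominated by S8 (duration 6.3≤7.0, price 215≤1237, miles earned 6587≥1381, layovers 1≤2).
S8: not dominated (best price).
S9: not dominated (best duration).
S10: dominated by S8 (duration 6.3≤10.7, price 215≤1348, miles earned 6587≥6492, layovers 1≤3).
Pareto-optimal: S1, S6, S8, S9 → 4.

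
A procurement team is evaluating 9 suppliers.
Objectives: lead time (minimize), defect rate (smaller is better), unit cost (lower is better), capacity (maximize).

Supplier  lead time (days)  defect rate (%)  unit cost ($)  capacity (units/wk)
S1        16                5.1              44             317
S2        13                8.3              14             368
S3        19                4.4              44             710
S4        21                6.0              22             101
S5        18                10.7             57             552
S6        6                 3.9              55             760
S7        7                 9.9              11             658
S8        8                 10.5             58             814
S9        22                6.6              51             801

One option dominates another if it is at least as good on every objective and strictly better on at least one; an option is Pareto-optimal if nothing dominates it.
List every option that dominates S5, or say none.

S6: lead time 6≤18, defect rate 3.9≤10.7, unit cost 55≤57, capacity 760≥552 — dominates S5.
S7: lead time 7≤18, defect rate 9.9≤10.7, unit cost 11≤57, capacity 658≥552 — dominates S5.
Others (S1, S2, S3, S4, S8, S9) are each worse than S5 on at least one objective.

S6, S7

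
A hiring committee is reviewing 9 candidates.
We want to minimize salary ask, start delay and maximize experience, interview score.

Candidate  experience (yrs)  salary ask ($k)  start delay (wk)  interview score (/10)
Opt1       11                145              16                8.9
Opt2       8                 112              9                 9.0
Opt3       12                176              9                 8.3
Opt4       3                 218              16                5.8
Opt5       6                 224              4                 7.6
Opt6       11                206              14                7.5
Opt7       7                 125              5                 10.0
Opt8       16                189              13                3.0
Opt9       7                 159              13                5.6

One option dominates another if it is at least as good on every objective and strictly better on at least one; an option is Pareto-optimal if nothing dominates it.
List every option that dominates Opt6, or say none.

Opt3

Opt3: experience 12≥11, salary ask 176≤206, start delay 9≤14, interview score 8.3≥7.5 — dominates Opt6.
Others (Opt1, Opt2, Opt4, Opt5, Opt7, Opt8, Opt9) are each worse than Opt6 on at least one objective.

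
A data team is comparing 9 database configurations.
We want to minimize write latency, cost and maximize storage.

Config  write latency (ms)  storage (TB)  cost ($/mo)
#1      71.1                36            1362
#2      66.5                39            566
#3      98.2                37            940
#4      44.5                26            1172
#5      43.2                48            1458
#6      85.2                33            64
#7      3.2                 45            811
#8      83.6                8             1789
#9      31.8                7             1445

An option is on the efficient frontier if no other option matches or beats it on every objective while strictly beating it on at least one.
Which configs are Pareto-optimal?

#2, #5, #6, #7

#1: dominated by #2 (write latency 66.5≤71.1, storage 39≥36, cost 566≤1362).
#2: not dominated.
#3: dominated by #2 (write latency 66.5≤98.2, storage 39≥37, cost 566≤940).
#4: dominated by #7 (write latency 3.2≤44.5, storage 45≥26, cost 811≤1172).
#5: not dominated (best storage).
#6: not dominated (best cost).
#7: not dominated (best write latency).
#8: dominated by #1 (write latency 71.1≤83.6, storage 36≥8, cost 1362≤1789).
#9: dominated by #7 (write latency 3.2≤31.8, storage 45≥7, cost 811≤1445).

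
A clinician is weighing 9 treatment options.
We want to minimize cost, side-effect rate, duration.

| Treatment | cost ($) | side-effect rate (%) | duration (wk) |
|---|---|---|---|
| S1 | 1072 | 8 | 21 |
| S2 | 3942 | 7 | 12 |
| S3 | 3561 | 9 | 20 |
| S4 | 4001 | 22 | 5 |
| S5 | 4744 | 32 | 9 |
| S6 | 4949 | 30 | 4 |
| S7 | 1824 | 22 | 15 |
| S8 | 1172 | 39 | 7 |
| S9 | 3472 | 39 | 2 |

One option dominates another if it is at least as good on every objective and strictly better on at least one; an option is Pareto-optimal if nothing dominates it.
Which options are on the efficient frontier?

S1, S2, S3, S4, S6, S7, S8, S9

S1: not dominated (best cost).
S2: not dominated (best side-effect rate).
S3: not dominated.
S4: not dominated.
S5: dominated by S4 (cost 4001≤4744, side-effect rate 22≤32, duration 5≤9).
S6: not dominated.
S7: not dominated.
S8: not dominated.
S9: not dominated (best duration).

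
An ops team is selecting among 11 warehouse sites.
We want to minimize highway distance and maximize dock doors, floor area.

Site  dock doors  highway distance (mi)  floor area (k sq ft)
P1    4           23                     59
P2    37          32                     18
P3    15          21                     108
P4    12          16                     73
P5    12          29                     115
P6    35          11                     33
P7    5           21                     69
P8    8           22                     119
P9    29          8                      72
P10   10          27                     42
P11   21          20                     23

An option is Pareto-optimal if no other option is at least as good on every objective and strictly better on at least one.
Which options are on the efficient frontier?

P1: dominated by P3 (dock doors 15≥4, highway distance 21≤23, floor area 108≥59).
P2: not dominated (best dock doors).
P3: not dominated.
P4: not dominated.
P5: not dominated.
P6: not dominated.
P7: dominated by P3 (dock doors 15≥5, highway distance 21≤21, floor area 108≥69).
P8: not dominated (best floor area).
P9: not dominated (best highway distance).
P10: dominated by P3 (dock doors 15≥10, highway distance 21≤27, floor area 108≥42).
P11: dominated by P6 (dock doors 35≥21, highway distance 11≤20, floor area 33≥23).

P2, P3, P4, P5, P6, P8, P9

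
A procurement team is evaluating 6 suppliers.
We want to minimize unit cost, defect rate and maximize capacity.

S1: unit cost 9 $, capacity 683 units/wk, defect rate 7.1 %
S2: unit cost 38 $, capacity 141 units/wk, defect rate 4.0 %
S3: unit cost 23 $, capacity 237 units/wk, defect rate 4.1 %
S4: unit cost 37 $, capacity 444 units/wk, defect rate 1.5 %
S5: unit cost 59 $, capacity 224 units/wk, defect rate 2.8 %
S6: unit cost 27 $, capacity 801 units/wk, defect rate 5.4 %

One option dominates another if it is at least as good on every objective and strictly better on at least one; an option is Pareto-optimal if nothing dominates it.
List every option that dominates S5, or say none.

S4

S4: unit cost 37≤59, capacity 444≥224, defect rate 1.5≤2.8 — dominates S5.
Others (S1, S2, S3, S6) are each worse than S5 on at least one objective.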